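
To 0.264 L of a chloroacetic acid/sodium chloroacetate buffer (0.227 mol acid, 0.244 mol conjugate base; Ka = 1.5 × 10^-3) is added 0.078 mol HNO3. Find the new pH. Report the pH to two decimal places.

pH = 2.56

Added H+ converts ClCH2COO- to ClCH2COOH: ClCH2COOH → 0.305 mol, ClCH2COO- → 0.166 mol.
pKa = −log(1.5 × 10^-3) = 2.824
Henderson–Hasselbalch with mole ratio 0.166/0.305: pH = 2.824 + (-0.264)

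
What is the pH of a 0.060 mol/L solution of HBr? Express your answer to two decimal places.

HBr is a strong acid and dissociates completely, so [H+] = 0.060 M.
pH = -log(0.06) = 1.22

pH = 1.22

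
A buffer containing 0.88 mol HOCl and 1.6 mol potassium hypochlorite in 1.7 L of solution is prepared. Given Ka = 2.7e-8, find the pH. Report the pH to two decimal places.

pKa = −log(2.7 × 10^-8) = 7.569
Henderson–Hasselbalch: pH = pKa + log([OCl-]/[HOCl]) = 7.569 + log(1.6/0.88)
pH = 7.569 + (+0.260) = 7.83

pH = 7.83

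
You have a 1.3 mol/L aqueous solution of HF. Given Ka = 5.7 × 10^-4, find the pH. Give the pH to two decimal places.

pH = 1.57

HF ⇌ F- + H+
Let x = [H+] at equilibrium. Ka = x²/(1.3 − x).
Neglecting x in the denominator: x = √(5.7 × 10^-4 × 1.3) = 2.72 × 10^-2 M
pH = −log(2.72 × 10^-2) = 1.57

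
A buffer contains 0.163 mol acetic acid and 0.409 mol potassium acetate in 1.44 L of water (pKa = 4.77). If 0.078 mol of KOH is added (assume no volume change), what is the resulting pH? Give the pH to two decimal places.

pH = 5.53

After neutralization: n(CH3COOH) = 0.085 mol, n(CH3COO-) = 0.487 mol.
pH = pKa + log([A⁻]/[HA]) = 4.77 + log(0.487/0.085) = 4.77 +0.758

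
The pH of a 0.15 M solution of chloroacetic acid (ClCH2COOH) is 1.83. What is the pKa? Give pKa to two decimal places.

pKa = 2.79

[H+] = 10^(-1.83) = 1.48 × 10^-2 M
At equilibrium [HA] = 0.15 − 1.48 × 10^-2 = 1.35 × 10^-1 M
Ka = [H+][A-]/[HA] = (1.48 × 10^-2)² / 1.35 × 10^-1 = 1.62 × 10^-3
pKa = -log(1.62 × 10^-3) = 2.79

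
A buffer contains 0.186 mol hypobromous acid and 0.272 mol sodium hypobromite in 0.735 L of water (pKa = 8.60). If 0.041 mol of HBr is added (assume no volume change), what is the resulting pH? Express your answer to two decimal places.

After neutralization: n(HOBr) = 0.227 mol, n(OBr-) = 0.231 mol.
Henderson–Hasselbalch with mole ratio 0.231/0.227: pH = 8.60 + (+0.008)

pH = 8.61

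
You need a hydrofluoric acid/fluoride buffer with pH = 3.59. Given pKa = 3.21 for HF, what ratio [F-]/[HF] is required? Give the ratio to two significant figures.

pH = pKa + log(r) ⇒ log(r) = 3.59 − 3.21 = +0.38
r = [F-]/[HF] = 10^(+0.38) = 2.4

ratio = 2.4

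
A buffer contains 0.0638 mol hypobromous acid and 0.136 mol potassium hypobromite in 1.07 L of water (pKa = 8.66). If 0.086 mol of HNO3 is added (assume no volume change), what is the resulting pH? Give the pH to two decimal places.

pH = 8.18

Added H+ converts OBr- to HOBr: HOBr → 0.15 mol, OBr- → 0.05 mol.
Henderson–Hasselbalch with mole ratio 0.05/0.15: pH = 8.66 + (-0.477)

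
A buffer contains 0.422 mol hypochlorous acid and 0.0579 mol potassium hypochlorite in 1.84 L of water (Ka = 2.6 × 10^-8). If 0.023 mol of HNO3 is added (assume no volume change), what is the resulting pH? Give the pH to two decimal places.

After neutralization: n(HOCl) = 0.445 mol, n(OCl-) = 0.0349 mol.
pKa = −log(2.6 × 10^-8) = 7.585
pH = pKa + log(n_OCl-/n_HOCl) = 7.585 + log(0.0349/0.445) = 7.585 + (-1.106)

pH = 6.48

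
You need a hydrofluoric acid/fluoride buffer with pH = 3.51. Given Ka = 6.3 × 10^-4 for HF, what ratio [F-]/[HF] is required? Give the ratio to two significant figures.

ratio = 2.0

pKa = -log(6.3 × 10^-4) = 3.201
pH = pKa + log(r) ⇒ log(r) = 3.51 − 3.201 = +0.309
r = [F-]/[HF] = 10^(+0.309) = 2.04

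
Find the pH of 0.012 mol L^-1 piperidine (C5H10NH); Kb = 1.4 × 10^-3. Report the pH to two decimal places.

C5H10NH + H2O ⇌ C5H10NH2+ + OH-
Kb = x²/(0.012 − x) = 1.4 × 10^-3
The 5% rule fails; solving x² + Kb·x − Kb·C₀ = 0 exactly:
x = [−0.0014 + √(0.0014² + 6.72e-05)]/2 = 3.46 × 10^-3 M
pOH = −log(3.46 × 10^-3) = 2.46; pH = 14.00 − 2.46 = 11.54

pH = 11.54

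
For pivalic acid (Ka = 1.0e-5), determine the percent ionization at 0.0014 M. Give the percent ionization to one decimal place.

8.1%

(CH3)3CCOOH ⇌ (CH3)3CCOO- + H+; let x = [H+] at equilibrium.
Solve x² + 1e-05x − 1.4e-08 = 0 → x = 1.13 × 10^-4 M
Fraction ionized = 1.13 × 10^-4 / 0.0014 = 0.0807 → 8.1%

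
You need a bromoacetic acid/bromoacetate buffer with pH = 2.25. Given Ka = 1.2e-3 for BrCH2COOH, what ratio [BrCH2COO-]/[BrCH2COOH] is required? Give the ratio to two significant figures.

pKa = -log(1.2 × 10^-3) = 2.921
pH = pKa + log(r) ⇒ log(r) = 2.25 − 2.921 = -0.671
r = [BrCH2COO-]/[BrCH2COOH] = 10^(-0.671) = 0.213

ratio = 0.21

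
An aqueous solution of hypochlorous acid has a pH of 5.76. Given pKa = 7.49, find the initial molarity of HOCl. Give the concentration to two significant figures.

[H+] = 10^(-5.76) = 1.74 × 10^-6 M = x
Ka = 10^(−7.49) = 3.24 × 10^-8
Ka = x²/(C₀ − x) ⇒ C₀ = x + x²/Ka
C₀ = 1.74 × 10^-6 + (1.74 × 10^-6)²/(3.24 × 10^-8) = 9.52 × 10^-5 M

C₀ = 9.5 × 10^-5 M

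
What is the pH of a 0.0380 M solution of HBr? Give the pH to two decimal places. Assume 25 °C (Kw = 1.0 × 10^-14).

HBr is a strong acid and dissociates completely, so [H+] = 0.0380 M.
pH = -log(0.038) = 1.42

pH = 1.42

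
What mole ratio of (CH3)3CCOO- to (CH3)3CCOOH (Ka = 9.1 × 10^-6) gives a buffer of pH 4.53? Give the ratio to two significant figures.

pKa = -log(9.1 × 10^-6) = 5.041
pH = pKa + log(r) ⇒ log(r) = 4.53 − 5.041 = -0.511
r = [(CH3)3CCOO-]/[(CH3)3CCOOH] = 10^(-0.511) = 0.308

ratio = 0.31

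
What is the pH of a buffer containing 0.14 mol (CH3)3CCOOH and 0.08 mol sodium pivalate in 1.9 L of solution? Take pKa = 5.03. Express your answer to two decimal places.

Henderson–Hasselbalch: pH = pKa + log([(CH3)3CCOO-]/[(CH3)3CCOOH]) = 5.03 + log(0.08/0.14)
pH = 5.03 + (-0.243) = 4.79

pH = 4.79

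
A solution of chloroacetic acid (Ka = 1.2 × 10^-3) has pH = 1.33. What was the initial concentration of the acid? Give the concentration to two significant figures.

C₀ = 1.9 M

[H+] = 10^(-1.33) = 4.68 × 10^-2 M = x
Ka = x²/(C₀ − x) ⇒ C₀ = x + x²/Ka
C₀ = 4.68 × 10^-2 + (4.68 × 10^-2)²/(1.2 × 10^-3) = 1.87 M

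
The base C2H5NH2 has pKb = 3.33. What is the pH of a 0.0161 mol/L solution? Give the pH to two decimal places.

pH = 11.40

C2H5NH2 + H2O ⇌ C2H5NH3+ + OH-
Kb = 10^(−3.33) = 4.68 × 10^-4
From the ICE table, Kb = x²/(0.0161 − x) = 4.68 × 10^-4.
Here C₀/Kb ≈ 34.4, so the small-x approximation fails. Use the quadratic:
x = [−0.000468 + √(0.000468² + 3.01e-05)]/2 = 2.52 × 10^-3 M
pOH = −log(2.52 × 10^-3) = 2.60; pH = 14.00 − 2.60 = 11.40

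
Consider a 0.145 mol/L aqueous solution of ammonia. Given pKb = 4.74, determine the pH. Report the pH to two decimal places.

pH = 11.21

NH3 + H2O ⇌ NH4+ + OH-
Kb = 10^(−4.74) = 1.82 × 10^-5
Kb = x²/(0.145 − x) = 1.82 × 10^-5
Since Kb ≪ C₀, x ≈ √(Kb·C₀) = 1.62 × 10^-3 M.
pOH = −log(1.62 × 10^-3) = 2.79; pH = 14.00 − 2.79 = 11.21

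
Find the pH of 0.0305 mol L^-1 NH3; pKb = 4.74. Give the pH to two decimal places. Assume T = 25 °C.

NH3 + H2O ⇌ NH4+ + OH-
Kb = 10^(−4.74) = 1.82 × 10^-5
Kb = [OH-]²/(0.0305 − [OH-]) = 1.82 × 10^-5
Assume [OH-] ≪ 0.0305: [OH-] ≈ √(1.82 × 10^-5 × 0.0305) = 7.45 × 10^-4 M
([OH-]/C₀ = 2.4% < 5%, so the approximation holds.)
pOH = −log(7.45 × 10^-4) = 3.13; pH = 14.00 − 3.13 = 10.87

pH = 10.87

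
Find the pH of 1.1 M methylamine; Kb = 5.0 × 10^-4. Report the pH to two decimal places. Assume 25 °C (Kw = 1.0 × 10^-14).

CH3NH2 + H2O ⇌ CH3NH3+ + OH-
Kb = [OH-]²/(1.1 − [OH-]) = 5.0 × 10^-4
Since Kb ≪ C₀, [OH-] ≈ √(Kb·C₀) = 2.35 × 10^-2 M.
Check: 2.1% ionized — well under 5%, approximation valid.
pOH = −log(2.35 × 10^-2) = 1.63; pH = 14.00 − 1.63 = 12.37

pH = 12.37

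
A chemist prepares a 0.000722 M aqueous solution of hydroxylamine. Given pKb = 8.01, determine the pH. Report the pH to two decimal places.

pH = 8.42

NH2OH + H2O ⇌ NH3OH+ + OH-
Kb = 10^(−8.01) = 9.77 × 10^-9
Let x = [OH-] at equilibrium. Kb = x²/(0.000722 − x).
Since Kb ≪ C₀, x ≈ √(Kb·C₀) = 2.66 × 10^-6 M.
(x/C₀ = 0.37% < 5%, so the approximation holds.)
pOH = −log(2.66 × 10^-6) = 5.58; pH = 14.00 − 5.58 = 8.42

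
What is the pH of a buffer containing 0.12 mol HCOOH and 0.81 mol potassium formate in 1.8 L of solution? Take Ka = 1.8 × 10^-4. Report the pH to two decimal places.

pH = 4.57

pKa = −log(1.8 × 10^-4) = 3.745
Using pH = pKa + log([base]/[acid]) with [base]/[acid] = 0.81/0.12:
pH = 3.745 + (+0.829) = 4.57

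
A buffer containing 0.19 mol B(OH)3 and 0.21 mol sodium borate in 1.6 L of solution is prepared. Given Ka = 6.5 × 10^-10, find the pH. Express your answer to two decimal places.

pH = 9.23

pKa = −log(6.5 × 10^-10) = 9.187
Using pH = pKa + log([base]/[acid]) with [base]/[acid] = 0.21/0.19:
pH = 9.187 + (+0.043) = 9.23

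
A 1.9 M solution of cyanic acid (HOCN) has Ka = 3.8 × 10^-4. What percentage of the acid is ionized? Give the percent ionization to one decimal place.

1.4%

HOCN ⇌ OCN- + H+; let x = [H+] at equilibrium.
x ≈ √(Ka·C₀) = √(3.8 × 10^-4 × 1.9) = 2.69 × 10^-2 M
Fraction ionized = 2.69 × 10^-2 / 1.9 = 0.0142 → 1.4%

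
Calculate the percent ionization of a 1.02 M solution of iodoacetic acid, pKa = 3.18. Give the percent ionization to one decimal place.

2.5%

ICH2COOH ⇌ ICH2COO- + H+; let x = [H+] at equilibrium.
Ka = 10^(−3.18) = 6.61 × 10^-4
x ≈ √(Ka·C₀) = √(6.61 × 10^-4 × 1.02) = 2.60 × 10^-2 M
% ionization = x/C₀ × 100% = 2.60 × 10^-2/1.02 × 100% = 2.5%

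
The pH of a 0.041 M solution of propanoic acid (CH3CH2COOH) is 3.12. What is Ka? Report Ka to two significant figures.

[H+] = 10^(-3.12) = 7.59 × 10^-4 M
At equilibrium [HA] = 0.041 − 7.59 × 10^-4 = 4.02 × 10^-2 M
Ka = [H+][A-]/[HA] = (7.59 × 10^-4)² / 4.02 × 10^-2 = 1.4 × 10^-5

Ka = 1.4 × 10^-5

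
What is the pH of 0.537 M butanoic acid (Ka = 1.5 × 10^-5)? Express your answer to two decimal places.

CH3(CH2)2COOH ⇌ CH3(CH2)2COO- + H+
From the ICE table, Ka = x²/(0.537 − x) = 1.5 × 10^-5.
Assume x ≪ 0.537: x ≈ √(1.5 × 10^-5 × 0.537) = 2.84 × 10^-3 M
Check: 0.53% ionized — well under 5%, approximation valid.
pH = −log[H+] = −log(2.84 × 10^-3) = 2.55

pH = 2.55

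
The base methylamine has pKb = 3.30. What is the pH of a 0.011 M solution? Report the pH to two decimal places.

CH3NH2 + H2O ⇌ CH3NH3+ + OH-
Kb = 10^(−3.30) = 5.01 × 10^-4
Kb = [OH-]²/(0.011 − [OH-]) = 5.01 × 10^-4
The 5% rule fails; solving [OH-]² + Kb·[OH-] − Kb·C₀ = 0 exactly:
[OH-] = [−0.000501 + √(0.000501² + 2.2e-05)]/2 = 2.11 × 10^-3 M
pOH = −log(2.11 × 10^-3) = 2.68; pH = 14.00 − 2.68 = 11.32

pH = 11.32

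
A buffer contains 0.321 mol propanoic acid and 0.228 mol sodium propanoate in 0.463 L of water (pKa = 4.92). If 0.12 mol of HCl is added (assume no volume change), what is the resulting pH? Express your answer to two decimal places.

pH = 4.31

Added H+ converts CH3CH2COO- to CH3CH2COOH: CH3CH2COOH → 0.441 mol, CH3CH2COO- → 0.108 mol.
Henderson–Hasselbalch with mole ratio 0.108/0.441: pH = 4.92 + (-0.611)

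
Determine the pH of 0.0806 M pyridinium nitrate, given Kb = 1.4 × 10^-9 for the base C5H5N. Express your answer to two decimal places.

pH = 3.12

C5H5NH+ is the conjugate acid of the weak base C5H5N.
Ka = Kw/Kb = 1.0×10^-14 / 1.4 × 10^-9 = 7.14 × 10^-6
From the ICE table, Ka = x²/(0.0806 − x) = 7.14 × 10^-6.
Neglecting x in the denominator: x = √(7.14 × 10^-6 × 0.0806) = 7.59 × 10^-4 M
Check: 0.94% ionized — well under 5%, approximation valid.
pH = −log[H+] = −log(7.59 × 10^-4) = 3.12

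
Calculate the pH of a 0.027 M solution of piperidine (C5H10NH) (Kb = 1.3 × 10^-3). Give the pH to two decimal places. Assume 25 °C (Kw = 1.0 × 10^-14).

C5H10NH + H2O ⇌ C5H10NH2+ + OH-
Kb = x²/(0.027 − x) = 1.3 × 10^-3
The 5% rule fails; solving x² + Kb·x − Kb·C₀ = 0 exactly:
x = (−Kb + √(Kb² + 4·Kb·C₀))/2 = 5.31 × 10^-3 M
pOH = −log(5.31 × 10^-3) = 2.27; pH = 14.00 − 2.27 = 11.73

pH = 11.73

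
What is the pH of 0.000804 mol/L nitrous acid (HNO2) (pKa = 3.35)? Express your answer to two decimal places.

pH = 3.38

HNO2 ⇌ NO2- + H+
Ka = 10^(−3.35) = 4.47 × 10^-4
From the ICE table, Ka = x²/(0.000804 − x) = 4.47 × 10^-4.
x is not negligible relative to C₀; solve x² + 0.000447·x − 3.59e-07 = 0.
x = (−Ka + √(Ka² + 4·Ka·C₀))/2 = 4.16 × 10^-4 M
pH = −log(4.16 × 10^-4) = 3.38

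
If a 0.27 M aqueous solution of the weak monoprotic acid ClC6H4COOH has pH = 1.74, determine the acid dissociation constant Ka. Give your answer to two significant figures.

[H+] = 10^(-1.74) = 1.82 × 10^-2 M
At equilibrium [HA] = 0.27 − 1.82 × 10^-2 = 2.52 × 10^-1 M
Ka = [H+][A-]/[HA] = (1.82 × 10^-2)² / 2.52 × 10^-1 = 1.3 × 10^-3

Ka = 1.3 × 10^-3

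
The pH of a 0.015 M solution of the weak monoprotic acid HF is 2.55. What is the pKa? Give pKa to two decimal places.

pKa = 3.19

[H+] = 10^(-2.55) = 2.82 × 10^-3 M
At equilibrium [HA] = 0.015 − 2.82 × 10^-3 = 1.22 × 10^-2 M
Ka = [H+][A-]/[HA] = (2.82 × 10^-3)² / 1.22 × 10^-2 = 6.52 × 10^-4
pKa = -log(6.52 × 10^-4) = 3.19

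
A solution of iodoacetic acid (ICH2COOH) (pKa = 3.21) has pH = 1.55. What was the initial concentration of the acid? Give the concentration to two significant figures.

[H+] = 10^(-1.55) = 2.82 × 10^-2 M = x
Ka = 10^(−3.21) = 6.17 × 10^-4
Ka = x²/(C₀ − x) ⇒ C₀ = x + x²/Ka
C₀ = 2.82 × 10^-2 + (2.82 × 10^-2)²/(6.17 × 10^-4) = 1.32 M

C₀ = 1.3 M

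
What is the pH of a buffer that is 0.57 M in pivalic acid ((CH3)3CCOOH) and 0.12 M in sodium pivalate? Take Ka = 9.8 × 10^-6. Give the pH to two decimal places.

pH = 4.33

pKa = −log(9.8 × 10^-6) = 5.009
pH = pKa + log([A⁻]/[HA]) = 5.009 + log(0.12/0.57)
pH = 5.009 + (-0.677) = 4.33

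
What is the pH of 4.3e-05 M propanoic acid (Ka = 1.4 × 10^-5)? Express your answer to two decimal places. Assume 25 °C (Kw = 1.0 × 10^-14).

CH3CH2COOH ⇌ CH3CH2COO- + H+
Ka = x²/(4.3e-05 − x) = 1.4 × 10^-5
Here C₀/Ka ≈ 3.07, so the small-x approximation fails. Use the quadratic:
x = (−Ka + √(Ka² + 4·Ka·C₀))/2 = 1.85 × 10^-5 M
pH = −log[H+] = −log(1.85 × 10^-5) = 4.73

pH = 4.73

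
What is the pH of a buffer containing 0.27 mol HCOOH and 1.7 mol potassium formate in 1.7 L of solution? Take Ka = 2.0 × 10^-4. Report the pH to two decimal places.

pKa = −log(2.0 × 10^-4) = 3.699
Henderson–Hasselbalch: pH = pKa + log([HCOO-]/[HCOOH]) = 3.699 + log(1.7/0.27)
pH = 3.699 + (+0.799) = 4.50

pH = 4.50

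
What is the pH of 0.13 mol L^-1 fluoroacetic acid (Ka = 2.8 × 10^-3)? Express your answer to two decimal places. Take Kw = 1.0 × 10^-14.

pH = 1.75

FCH2COOH ⇌ FCH2COO- + H+
Let x = [H+] at equilibrium. Ka = x²/(0.13 − x).
Here C₀/Ka ≈ 46.4, so the small-x approximation fails. Use the quadratic:
x = (−Ka + √(Ka² + 4·Ka·C₀))/2 = 1.77 × 10^-2 M
pH = −log[H+] = −log(1.77 × 10^-2) = 1.75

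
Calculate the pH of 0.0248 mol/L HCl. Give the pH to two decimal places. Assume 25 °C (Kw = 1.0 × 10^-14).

pH = 1.61

HCl is a strong acid and dissociates completely, so [H+] = 0.0248 M.
pH = -log(0.0248) = 1.61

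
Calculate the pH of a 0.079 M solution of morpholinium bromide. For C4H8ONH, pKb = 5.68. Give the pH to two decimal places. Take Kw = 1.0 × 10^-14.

C4H8ONH2+ is the conjugate acid of the weak base C4H8ONH.
Kb = 10^(−5.68) = 2.09 × 10^-6
Ka = Kw/Kb = 1.0×10^-14 / 2.09 × 10^-6 = 4.78 × 10^-9
From the ICE table, Ka = [H+]²/(0.079 − [H+]) = 4.78 × 10^-9.
Assume [H+] ≪ 0.079: [H+] ≈ √(4.78 × 10^-9 × 0.079) = 1.94 × 10^-5 M
Check: 0.025% ionized — well under 5%, approximation valid.
pH = −log(1.94 × 10^-5) = 4.71

pH = 4.71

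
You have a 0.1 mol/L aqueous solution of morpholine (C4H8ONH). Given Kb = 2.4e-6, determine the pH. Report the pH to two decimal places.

C4H8ONH + H2O ⇌ C4H8ONH2+ + OH-
From the ICE table, Kb = [OH-]²/(0.1 − [OH-]) = 2.4 × 10^-6.
Since Kb ≪ C₀, [OH-] ≈ √(Kb·C₀) = 4.90 × 10^-4 M.
([OH-]/C₀ = 0.49% < 5%, so the approximation holds.)
pOH = 3.31, so pH = 14.00 − pOH = 10.69

pH = 10.69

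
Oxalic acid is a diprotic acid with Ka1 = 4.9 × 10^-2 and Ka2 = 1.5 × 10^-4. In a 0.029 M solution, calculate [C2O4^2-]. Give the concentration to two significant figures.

First ionization gives [H+] ≈ [HC2O4-] = 2.05 × 10^-2 M.
Second step: Ka2 = [H+][C2O4^2-]/[HC2O4-] ≈ [C2O4^2-] (since [H+] ≈ [HC2O4-]).
So [C2O4^2-] ≈ Ka2.

1.5 × 10^-4 M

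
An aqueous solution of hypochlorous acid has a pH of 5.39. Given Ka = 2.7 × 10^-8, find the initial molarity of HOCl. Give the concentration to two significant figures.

C₀ = 6.2 × 10^-4 M

[H+] = 10^(-5.39) = 4.07 × 10^-6 M = x
Ka = x²/(C₀ − x) ⇒ C₀ = x + x²/Ka
C₀ = 4.07 × 10^-6 + (4.07 × 10^-6)²/(2.7 × 10^-8) = 6.18 × 10^-4 M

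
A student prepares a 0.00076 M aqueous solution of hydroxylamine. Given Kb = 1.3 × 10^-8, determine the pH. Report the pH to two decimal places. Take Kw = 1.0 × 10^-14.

pH = 8.50

NH2OH + H2O ⇌ NH3OH+ + OH-
From the ICE table, Kb = [OH-]²/(0.00076 − [OH-]) = 1.3 × 10^-8.
Assume [OH-] ≪ 0.00076: [OH-] ≈ √(1.3 × 10^-8 × 0.00076) = 3.14 × 10^-6 M
Check: 0.41% ionized — well under 5%, approximation valid.
pOH = 5.50, so pH = 14.00 − pOH = 8.50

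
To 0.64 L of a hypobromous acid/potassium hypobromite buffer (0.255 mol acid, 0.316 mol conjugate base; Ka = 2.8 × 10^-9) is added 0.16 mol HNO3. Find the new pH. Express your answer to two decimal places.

pH = 8.13

After neutralization: n(HOBr) = 0.415 mol, n(OBr-) = 0.156 mol.
pKa = −log(2.8 × 10^-9) = 8.553
Henderson–Hasselbalch with mole ratio 0.156/0.415: pH = 8.553 + (-0.425)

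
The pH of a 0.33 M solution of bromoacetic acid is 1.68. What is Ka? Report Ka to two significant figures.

Ka = 1.4 × 10^-3

[H+] = 10^(-1.68) = 2.09 × 10^-2 M
At equilibrium [HA] = 0.33 − 2.09 × 10^-2 = 3.09 × 10^-1 M
Ka = [H+][A-]/[HA] = (2.09 × 10^-2)² / 3.09 × 10^-1 = 1.4 × 10^-3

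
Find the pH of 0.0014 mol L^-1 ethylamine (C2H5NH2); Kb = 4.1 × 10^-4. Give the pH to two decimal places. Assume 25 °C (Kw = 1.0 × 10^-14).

pH = 10.76

C2H5NH2 + H2O ⇌ C2H5NH3+ + OH-
From the ICE table, Kb = x²/(0.0014 − x) = 4.1 × 10^-4.
The 5% rule fails; solving x² + Kb·x − Kb·C₀ = 0 exactly:
x = (−Kb + √(Kb² + 4·Kb·C₀))/2 = 5.80 × 10^-4 M
pOH = −log(5.80 × 10^-4) = 3.24; pH = 14.00 − 3.24 = 10.76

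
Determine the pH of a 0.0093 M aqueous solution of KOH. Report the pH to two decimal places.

KOH is a strong base; [OH-] = 0.0093 M.
pOH = -log(0.0093) = 2.03
pH = 14.00 - 2.03 = 11.97

pH = 11.97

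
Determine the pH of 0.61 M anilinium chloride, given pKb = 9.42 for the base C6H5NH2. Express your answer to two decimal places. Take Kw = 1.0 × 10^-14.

pH = 2.40

C6H5NH3+ is the conjugate acid of the weak base C6H5NH2.
Kb = 10^(−9.42) = 3.80 × 10^-10
Ka = Kw/Kb = 1.0×10^-14 / 3.80 × 10^-10 = 2.63 × 10^-5
Ka = [H+]²/(0.61 − [H+]) = 2.63 × 10^-5
Since Ka ≪ C₀, [H+] ≈ √(Ka·C₀) = 4.01 × 10^-3 M.
([H+]/C₀ = 0.66% < 5%, so the approximation holds.)
pH = −log(4.01 × 10^-3) = 2.40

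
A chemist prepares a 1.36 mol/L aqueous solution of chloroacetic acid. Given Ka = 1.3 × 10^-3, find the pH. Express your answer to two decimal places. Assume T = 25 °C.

pH = 1.38

ClCH2COOH ⇌ ClCH2COO- + H+
Let x = [H+] at equilibrium. Ka = x²/(1.36 − x).
Assume x ≪ 1.36: x ≈ √(1.3 × 10^-3 × 1.36) = 4.20 × 10^-2 M
(x/C₀ = 3.1% < 5%, so the approximation holds.)
pH = −log[H+] = −log(4.20 × 10^-2) = 1.38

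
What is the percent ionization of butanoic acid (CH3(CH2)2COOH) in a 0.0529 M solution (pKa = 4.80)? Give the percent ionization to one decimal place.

1.7%

CH3(CH2)2COOH ⇌ CH3(CH2)2COO- + H+; let x = [H+] at equilibrium.
Ka = 10^(−4.80) = 1.58 × 10^-5
x ≈ √(Ka·C₀) = √(1.58 × 10^-5 × 0.0529) = 9.14 × 10^-4 M
% ionization = x/C₀ × 100% = 9.14 × 10^-4/0.0529 × 100% = 1.7%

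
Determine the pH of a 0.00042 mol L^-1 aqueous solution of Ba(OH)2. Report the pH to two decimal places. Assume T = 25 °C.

pH = 10.92

Ba(OH)2 is a strong base (each formula unit releases 2 OH-); [OH-] = 0.00084 M.
pOH = -log(0.00084) = 3.08
pH = 14.00 - 3.08 = 10.92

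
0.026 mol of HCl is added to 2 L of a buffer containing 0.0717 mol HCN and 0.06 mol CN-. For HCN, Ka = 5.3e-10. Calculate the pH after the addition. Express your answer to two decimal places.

pH = 8.82

Added H+ converts CN- to HCN: HCN → 0.0977 mol, CN- → 0.034 mol.
pKa = −log(5.3 × 10^-10) = 9.276
pH = pKa + log([A⁻]/[HA]) = 9.276 + log(0.034/0.0977) = 9.276 -0.458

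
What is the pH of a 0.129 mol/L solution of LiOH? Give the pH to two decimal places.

LiOH is a strong base; [OH-] = 0.129 M.
pOH = -log(0.129) = 0.89
pH = 14.00 - 0.89 = 13.11

pH = 13.11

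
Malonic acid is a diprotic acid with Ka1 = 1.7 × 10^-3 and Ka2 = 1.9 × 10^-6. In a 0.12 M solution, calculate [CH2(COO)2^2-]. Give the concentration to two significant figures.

First ionization gives [H+] ≈ [CH2(COOH)COO-] = 1.35 × 10^-2 M.
Second step: Ka2 = [H+][CH2(COO)2^2-]/[CH2(COOH)COO-] ≈ [CH2(COO)2^2-] (since [H+] ≈ [CH2(COOH)COO-]).
So [CH2(COO)2^2-] ≈ Ka2.

1.9 × 10^-6 M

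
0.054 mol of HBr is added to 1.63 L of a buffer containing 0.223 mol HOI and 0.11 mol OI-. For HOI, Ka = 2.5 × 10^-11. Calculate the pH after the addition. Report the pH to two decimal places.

pH = 9.91

After neutralization: n(HOI) = 0.277 mol, n(OI-) = 0.056 mol.
pKa = −log(2.5 × 10^-11) = 10.602
pH = pKa + log([A⁻]/[HA]) = 10.602 + log(0.056/0.277) = 10.602 -0.694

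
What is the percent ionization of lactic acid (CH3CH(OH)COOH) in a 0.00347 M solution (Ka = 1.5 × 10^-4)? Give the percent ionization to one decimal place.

18.7%

CH3CH(OH)COOH ⇌ CH3CH(OH)COO- + H+; let x = [H+] at equilibrium.
Ka = x²/(C₀ − x); solving the quadratic gives x = 6.50 × 10^-4 M.
Fraction ionized = 6.50 × 10^-4 / 0.00347 = 0.1873 → 18.7%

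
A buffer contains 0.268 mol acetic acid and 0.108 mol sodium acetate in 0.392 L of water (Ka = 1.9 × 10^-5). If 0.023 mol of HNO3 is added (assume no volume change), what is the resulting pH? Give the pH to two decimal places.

Added H+ converts CH3COO- to CH3COOH: CH3COOH → 0.291 mol, CH3COO- → 0.085 mol.
pKa = −log(1.9 × 10^-5) = 4.721
Henderson–Hasselbalch with mole ratio 0.085/0.291: pH = 4.721 + (-0.534)

pH = 4.19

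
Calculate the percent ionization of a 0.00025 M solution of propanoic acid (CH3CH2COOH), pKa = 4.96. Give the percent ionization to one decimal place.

18.9%

CH3CH2COOH ⇌ CH3CH2COO- + H+; let x = [H+] at equilibrium.
Ka = 10^(−4.96) = 1.10 × 10^-5
Solve x² + 1.1e-05x − 2.75e-09 = 0 → x = 4.72 × 10^-5 M
Fraction ionized = 4.72 × 10^-5 / 0.00025 = 0.1888 → 18.9%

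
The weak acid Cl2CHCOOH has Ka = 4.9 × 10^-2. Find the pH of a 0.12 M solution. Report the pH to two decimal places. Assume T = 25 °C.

Cl2CHCOOH ⇌ Cl2CHCOO- + H+
From the ICE table, Ka = x²/(0.12 − x) = 4.9 × 10^-2.
The 5% rule fails; solving x² + Ka·x − Ka·C₀ = 0 exactly:
x = (−Ka + √(Ka² + 4·Ka·C₀))/2 = 5.60 × 10^-2 M
pH = −log(5.60 × 10^-2) = 1.25

pH = 1.25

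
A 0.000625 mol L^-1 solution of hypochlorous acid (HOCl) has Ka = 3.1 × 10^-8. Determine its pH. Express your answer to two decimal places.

pH = 5.36

HOCl ⇌ OCl- + H+
Ka = x²/(0.000625 − x) = 3.1 × 10^-8
Since Ka ≪ C₀, x ≈ √(Ka·C₀) = 4.40 × 10^-6 M.
pH = −log(4.40 × 10^-6) = 5.36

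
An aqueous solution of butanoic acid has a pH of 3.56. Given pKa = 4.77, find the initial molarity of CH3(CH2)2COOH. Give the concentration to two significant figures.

[H+] = 10^(-3.56) = 2.75 × 10^-4 M = x
Ka = 10^(−4.77) = 1.70 × 10^-5
Ka = x²/(C₀ − x) ⇒ C₀ = x + x²/Ka
C₀ = 2.75 × 10^-4 + (2.75 × 10^-4)²/(1.70 × 10^-5) = 4.72 × 10^-3 M

C₀ = 4.7 × 10^-3 M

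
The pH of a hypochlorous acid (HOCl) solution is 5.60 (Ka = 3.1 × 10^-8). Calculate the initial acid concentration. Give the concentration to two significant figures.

[H+] = 10^(-5.60) = 2.51 × 10^-6 M = x
Ka = x²/(C₀ − x) ⇒ C₀ = x + x²/Ka
C₀ = 2.51 × 10^-6 + (2.51 × 10^-6)²/(3.1 × 10^-8) = 2.06 × 10^-4 M

C₀ = 2.1 × 10^-4 M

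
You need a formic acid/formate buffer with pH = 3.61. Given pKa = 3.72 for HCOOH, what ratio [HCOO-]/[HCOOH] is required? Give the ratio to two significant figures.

ratio = 0.78

pH = pKa + log(r) ⇒ log(r) = 3.61 − 3.72 = -0.11
r = [HCOO-]/[HCOOH] = 10^(-0.11) = 0.776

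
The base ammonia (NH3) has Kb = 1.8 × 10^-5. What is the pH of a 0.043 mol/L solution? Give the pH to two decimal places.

NH3 + H2O ⇌ NH4+ + OH-
Let x = [OH-] at equilibrium. Kb = x²/(0.043 − x).
Assume x ≪ 0.043: x ≈ √(1.8 × 10^-5 × 0.043) = 8.80 × 10^-4 M
(x/C₀ = 2% < 5%, so the approximation holds.)
pOH = −log(8.80 × 10^-4) = 3.06; pH = 14.00 − 3.06 = 10.94

pH = 10.94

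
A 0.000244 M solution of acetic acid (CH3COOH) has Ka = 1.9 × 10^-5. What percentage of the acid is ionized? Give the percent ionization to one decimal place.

CH3COOH ⇌ CH3COO- + H+; let x = [H+] at equilibrium.
Solve x² + 1.9e-05x − 4.64e-09 = 0 → x = 5.92 × 10^-5 M
% ionization = x/C₀ × 100% = 5.92 × 10^-5/0.000244 × 100% = 24.3%

24.3%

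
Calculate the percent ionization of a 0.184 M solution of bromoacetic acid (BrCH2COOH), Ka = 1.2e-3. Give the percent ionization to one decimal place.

7.8%

BrCH2COOH ⇌ BrCH2COO- + H+; let x = [H+] at equilibrium.
Solve x² + 0.0012x − 0.000221 = 0 → x = 1.43 × 10^-2 M
Fraction ionized = 1.43 × 10^-2 / 0.184 = 0.0777 → 7.8%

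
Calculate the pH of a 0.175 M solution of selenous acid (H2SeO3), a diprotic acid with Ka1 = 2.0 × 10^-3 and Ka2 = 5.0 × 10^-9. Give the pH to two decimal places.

Since Ka1 ≫ Ka2, the first ionization dominates [H+].
Ka1 = x²/(0.175 − x) = 2.0 × 10^-3
Solving the quadratic: x = (−Ka1 + √(Ka1² + 4·Ka1·C₀))/2 = 1.77 × 10^-2 M
pH = −log(1.77 × 10^-2) = 1.75

pH = 1.75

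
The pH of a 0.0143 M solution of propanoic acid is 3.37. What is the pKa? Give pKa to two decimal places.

[H+] = 10^(-3.37) = 4.27 × 10^-4 M
At equilibrium [HA] = 0.0143 − 4.27 × 10^-4 = 1.39 × 10^-2 M
Ka = [H+][A-]/[HA] = (4.27 × 10^-4)² / 1.39 × 10^-2 = 1.31 × 10^-5
pKa = -log(1.31 × 10^-5) = 4.88

pKa = 4.88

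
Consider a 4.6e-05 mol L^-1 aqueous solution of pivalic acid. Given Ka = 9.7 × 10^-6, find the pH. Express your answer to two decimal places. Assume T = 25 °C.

(CH3)3CCOOH ⇌ (CH3)3CCOO- + H+
Let x = [H+] at equilibrium. Ka = x²/(4.6e-05 − x).
Here C₀/Ka ≈ 4.74, so the small-x approximation fails. Use the quadratic:
x = [−9.7e-06 + √(9.7e-06² + 1.78e-09)]/2 = 1.68 × 10^-5 M
pH = −log(1.68 × 10^-5) = 4.77

pH = 4.77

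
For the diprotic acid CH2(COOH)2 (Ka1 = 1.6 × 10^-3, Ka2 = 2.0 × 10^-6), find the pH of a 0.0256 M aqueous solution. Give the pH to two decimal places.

Since Ka1 ≫ Ka2, the first ionization dominates [H+].
Ka1 = x²/(0.0256 − x) = 1.6 × 10^-3
Solving the quadratic: x = (−Ka1 + √(Ka1² + 4·Ka1·C₀))/2 = 5.65 × 10^-3 M
pH = −log(5.65 × 10^-3) = 2.25

pH = 2.25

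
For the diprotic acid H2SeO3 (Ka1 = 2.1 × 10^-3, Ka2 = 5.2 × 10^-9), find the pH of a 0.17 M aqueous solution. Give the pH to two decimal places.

Ka1 ≫ Ka2, so treat the first dissociation as the only significant source of H+.
Ka1 = x²/(0.17 − x) = 2.1 × 10^-3
Solving the quadratic: x = (−Ka1 + √(Ka1² + 4·Ka1·C₀))/2 = 1.79 × 10^-2 M
pH = −log(1.79 × 10^-2) = 1.75

pH = 1.75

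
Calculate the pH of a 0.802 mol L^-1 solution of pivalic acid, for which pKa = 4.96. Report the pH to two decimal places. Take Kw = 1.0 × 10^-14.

pH = 2.53

(CH3)3CCOOH ⇌ (CH3)3CCOO- + H+
Ka = 10^(−4.96) = 1.10 × 10^-5
Let x = [H+] at equilibrium. Ka = x²/(0.802 − x).
Since Ka ≪ C₀, x ≈ √(Ka·C₀) = 2.97 × 10^-3 M.
pH = −log[H+] = −log(2.97 × 10^-3) = 2.53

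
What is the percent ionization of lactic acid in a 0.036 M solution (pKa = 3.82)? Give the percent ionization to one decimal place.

CH3CH(OH)COOH ⇌ CH3CH(OH)COO- + H+; let x = [H+] at equilibrium.
Ka = 10^(−3.82) = 1.51 × 10^-4
Solve x² + 0.000151x − 5.44e-06 = 0 → x = 2.26 × 10^-3 M
Fraction ionized = 2.26 × 10^-3 / 0.036 = 0.0628 → 6.3%

6.3%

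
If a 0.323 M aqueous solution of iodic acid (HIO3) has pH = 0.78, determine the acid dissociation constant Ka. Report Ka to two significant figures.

[H+] = 10^(-0.78) = 1.66 × 10^-1 M
At equilibrium [HA] = 0.323 − 1.66 × 10^-1 = 1.57 × 10^-1 M
Ka = [H+][A-]/[HA] = (1.66 × 10^-1)² / 1.57 × 10^-1 = 1.8 × 10^-1

Ka = 1.8 × 10^-1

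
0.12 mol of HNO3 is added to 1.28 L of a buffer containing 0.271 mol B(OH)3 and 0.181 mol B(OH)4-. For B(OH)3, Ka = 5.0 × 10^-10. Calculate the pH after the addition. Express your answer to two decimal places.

pH = 8.49

Added H+ converts B(OH)4- to B(OH)3: B(OH)3 → 0.391 mol, B(OH)4- → 0.061 mol.
pKa = −log(5.0 × 10^-10) = 9.301
pH = pKa + log(n_B(OH)4-/n_B(OH)3) = 9.301 + log(0.061/0.391) = 9.301 + (-0.807)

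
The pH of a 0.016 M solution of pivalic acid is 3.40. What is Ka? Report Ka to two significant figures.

Ka = 1.0 × 10^-5

[H+] = 10^(-3.40) = 3.98 × 10^-4 M
At equilibrium [HA] = 0.016 − 3.98 × 10^-4 = 1.56 × 10^-2 M
Ka = [H+][A-]/[HA] = (3.98 × 10^-4)² / 1.56 × 10^-2 = 1.0 × 10^-5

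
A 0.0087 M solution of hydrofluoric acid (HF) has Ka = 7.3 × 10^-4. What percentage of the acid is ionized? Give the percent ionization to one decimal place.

HF ⇌ F- + H+; let x = [H+] at equilibrium.
Ka = x²/(C₀ − x); solving the quadratic gives x = 2.18 × 10^-3 M.
Fraction ionized = 2.18 × 10^-3 / 0.0087 = 0.2506 → 25.1%

25.1%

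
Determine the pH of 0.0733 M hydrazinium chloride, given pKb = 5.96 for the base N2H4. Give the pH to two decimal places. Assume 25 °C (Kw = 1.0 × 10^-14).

N2H5+ is the conjugate acid of the weak base N2H4.
Kb = 10^(−5.96) = 1.10 × 10^-6
Ka = Kw/Kb = 1.0×10^-14 / 1.10 × 10^-6 = 9.09 × 10^-9
Ka = x²/(0.0733 − x) = 9.09 × 10^-9
Since Ka ≪ C₀, x ≈ √(Ka·C₀) = 2.58 × 10^-5 M.
Check: 0.035% ionized — well under 5%, approximation valid.
pH = −log(2.58 × 10^-5) = 4.59

pH = 4.59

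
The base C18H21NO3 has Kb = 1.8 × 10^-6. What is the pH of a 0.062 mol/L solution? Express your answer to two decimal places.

pH = 10.52

C18H21NO3 + H2O ⇌ C18H22NO3+ + OH-
From the ICE table, Kb = [OH-]²/(0.062 − [OH-]) = 1.8 × 10^-6.
Assume [OH-] ≪ 0.062: [OH-] ≈ √(1.8 × 10^-6 × 0.062) = 3.34 × 10^-4 M
([OH-]/C₀ = 0.54% < 5%, so the approximation holds.)
pOH = −log(3.34 × 10^-4) = 3.48; pH = 14.00 − 3.48 = 10.52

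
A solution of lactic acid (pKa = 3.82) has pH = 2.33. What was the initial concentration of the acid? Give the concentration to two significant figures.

[H+] = 10^(-2.33) = 4.68 × 10^-3 M = x
Ka = 10^(−3.82) = 1.51 × 10^-4
Ka = x²/(C₀ − x) ⇒ C₀ = x + x²/Ka
C₀ = 4.68 × 10^-3 + (4.68 × 10^-3)²/(1.51 × 10^-4) = 1.50 × 10^-1 M

C₀ = 1.5 × 10^-1 M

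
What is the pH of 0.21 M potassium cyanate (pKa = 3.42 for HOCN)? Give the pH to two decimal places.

OCN- is the conjugate base of the weak acid HOCN.
Ka = 10^(−3.42) = 3.80 × 10^-4
Kb = Kw/Ka = 1.0×10^-14 / 3.80 × 10^-4 = 2.63 × 10^-11
Let x = [OH-] at equilibrium. Kb = x²/(0.21 − x).
Assume x ≪ 0.21: x ≈ √(2.63 × 10^-11 × 0.21) = 2.35 × 10^-6 M
pOH = −log(2.35 × 10^-6) = 5.63; pH = 14.00 − 5.63 = 8.37

pH = 8.37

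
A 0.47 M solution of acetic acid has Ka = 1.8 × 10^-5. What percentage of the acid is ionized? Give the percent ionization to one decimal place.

CH3COOH ⇌ CH3COO- + H+; let x = [H+] at equilibrium.
x ≈ √(Ka·C₀) = √(1.8 × 10^-5 × 0.47) = 2.91 × 10^-3 M
Fraction ionized = 2.91 × 10^-3 / 0.47 = 0.0062 → 0.6%

0.6%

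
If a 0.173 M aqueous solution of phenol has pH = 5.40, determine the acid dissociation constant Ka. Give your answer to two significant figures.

[H+] = 10^(-5.40) = 3.98 × 10^-6 M
At equilibrium [HA] = 0.173 − 3.98 × 10^-6 = 1.73 × 10^-1 M
Ka = [H+][A-]/[HA] = (3.98 × 10^-6)² / 1.73 × 10^-1 = 9.2 × 10^-11

Ka = 9.2 × 10^-11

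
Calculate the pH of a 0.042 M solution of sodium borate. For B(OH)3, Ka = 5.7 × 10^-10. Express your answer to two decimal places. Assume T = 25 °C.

pH = 10.93

B(OH)4- is the conjugate base of the weak acid B(OH)3.
Kb = Kw/Ka = 1.0×10^-14 / 5.7 × 10^-10 = 1.75 × 10^-5
Kb = [OH-]²/(0.042 − [OH-]) = 1.75 × 10^-5
Assume [OH-] ≪ 0.042: [OH-] ≈ √(1.75 × 10^-5 × 0.042) = 8.57 × 10^-4 M
pOH = 3.07, so pH = 14.00 − pOH = 10.93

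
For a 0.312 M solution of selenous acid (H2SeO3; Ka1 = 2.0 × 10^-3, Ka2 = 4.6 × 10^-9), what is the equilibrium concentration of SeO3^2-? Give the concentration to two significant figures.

4.6 × 10^-9 M

First ionization gives [H+] ≈ [HSeO3-] = 2.40 × 10^-2 M.
Second step: Ka2 = [H+][SeO3^2-]/[HSeO3-] ≈ [SeO3^2-] (since [H+] ≈ [HSeO3-]).
So [SeO3^2-] ≈ Ka2.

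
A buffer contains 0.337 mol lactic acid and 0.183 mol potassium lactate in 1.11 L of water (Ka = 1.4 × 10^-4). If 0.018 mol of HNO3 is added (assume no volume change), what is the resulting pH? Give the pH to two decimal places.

Added H+ converts CH3CH(OH)COO- to CH3CH(OH)COOH: CH3CH(OH)COOH → 0.355 mol, CH3CH(OH)COO- → 0.165 mol.
pKa = −log(1.4 × 10^-4) = 3.854
pH = pKa + log(n_CH3CH(OH)COO-/n_CH3CH(OH)COOH) = 3.854 + log(0.165/0.355) = 3.854 + (-0.333)

pH = 3.52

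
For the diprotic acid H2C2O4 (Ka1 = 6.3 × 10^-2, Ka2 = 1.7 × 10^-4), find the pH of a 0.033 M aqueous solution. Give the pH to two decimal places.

pH = 1.62

Since Ka1 ≫ Ka2, the first ionization dominates [H+].
Ka1 = x²/(0.033 − x) = 6.3 × 10^-2
Solving the quadratic: x = (−Ka1 + √(Ka1² + 4·Ka1·C₀))/2 = 2.39 × 10^-2 M
pH = −log(2.39 × 10^-2) = 1.62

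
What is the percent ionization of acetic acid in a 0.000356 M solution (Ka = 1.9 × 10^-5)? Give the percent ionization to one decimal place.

CH3COOH ⇌ CH3COO- + H+; let x = [H+] at equilibrium.
Ka = x²/(C₀ − x); solving the quadratic gives x = 7.33 × 10^-5 M.
Fraction ionized = 7.33 × 10^-5 / 0.000356 = 0.2059 → 20.6%

20.6%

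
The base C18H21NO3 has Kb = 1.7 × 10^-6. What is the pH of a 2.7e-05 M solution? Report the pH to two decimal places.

C18H21NO3 + H2O ⇌ C18H22NO3+ + OH-
Let x = [OH-] at equilibrium. Kb = x²/(2.7e-05 − x).
Here C₀/Kb ≈ 15.9, so the small-x approximation fails. Use the quadratic:
x = (−Kb + √(Kb² + 4·Kb·C₀))/2 = 5.98 × 10^-6 M
pOH = −log(5.98 × 10^-6) = 5.22; pH = 14.00 − 5.22 = 8.78

pH = 8.78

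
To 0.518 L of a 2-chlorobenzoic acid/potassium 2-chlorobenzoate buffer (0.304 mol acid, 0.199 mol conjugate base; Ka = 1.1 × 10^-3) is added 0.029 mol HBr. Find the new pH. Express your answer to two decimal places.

Added H+ converts ClC6H4COO- to ClC6H4COOH: ClC6H4COOH → 0.333 mol, ClC6H4COO- → 0.17 mol.
pKa = −log(1.1 × 10^-3) = 2.959
pH = pKa + log([A⁻]/[HA]) = 2.959 + log(0.17/0.333) = 2.959 -0.292

pH = 2.67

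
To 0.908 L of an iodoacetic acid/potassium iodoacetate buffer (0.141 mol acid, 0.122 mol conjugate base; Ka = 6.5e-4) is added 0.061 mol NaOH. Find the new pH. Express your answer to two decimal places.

pH = 3.55

After neutralization: n(ICH2COOH) = 0.08 mol, n(ICH2COO-) = 0.183 mol.
pKa = −log(6.5 × 10^-4) = 3.187
Henderson–Hasselbalch with mole ratio 0.183/0.08: pH = 3.187 + (+0.359)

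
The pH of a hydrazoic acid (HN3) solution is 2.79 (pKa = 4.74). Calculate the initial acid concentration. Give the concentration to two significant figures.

C₀ = 1.5 × 10^-1 M

[H+] = 10^(-2.79) = 1.62 × 10^-3 M = x
Ka = 10^(−4.74) = 1.82 × 10^-5
Ka = x²/(C₀ − x) ⇒ C₀ = x + x²/Ka
C₀ = 1.62 × 10^-3 + (1.62 × 10^-3)²/(1.82 × 10^-5) = 1.46 × 10^-1 M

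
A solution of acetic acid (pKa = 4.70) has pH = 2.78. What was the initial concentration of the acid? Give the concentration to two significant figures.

C₀ = 1.4 × 10^-1 M

[H+] = 10^(-2.78) = 1.66 × 10^-3 M = x
Ka = 10^(−4.70) = 2.00 × 10^-5
Ka = x²/(C₀ − x) ⇒ C₀ = x + x²/Ka
C₀ = 1.66 × 10^-3 + (1.66 × 10^-3)²/(2.00 × 10^-5) = 1.39 × 10^-1 M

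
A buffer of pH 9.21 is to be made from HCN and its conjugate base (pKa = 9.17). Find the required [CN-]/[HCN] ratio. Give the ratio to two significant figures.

ratio = 1.1

pH = pKa + log(r) ⇒ log(r) = 9.21 − 9.17 = +0.04
r = [CN-]/[HCN] = 10^(+0.04) = 1.1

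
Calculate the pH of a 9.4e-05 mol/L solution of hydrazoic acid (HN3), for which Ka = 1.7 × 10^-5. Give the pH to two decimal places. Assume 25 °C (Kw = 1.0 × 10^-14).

pH = 4.49

HN3 ⇌ N3- + H+
From the ICE table, Ka = x²/(9.4e-05 − x) = 1.7 × 10^-5.
The 5% rule fails; solving x² + Ka·x − Ka·C₀ = 0 exactly:
x = [−1.7e-05 + √(1.7e-05² + 6.39e-09)]/2 = 3.24 × 10^-5 M
pH = −log(3.24 × 10^-5) = 4.49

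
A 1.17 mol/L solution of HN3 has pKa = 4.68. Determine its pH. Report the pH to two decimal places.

pH = 2.31

HN3 ⇌ N3- + H+
Ka = 10^(−4.68) = 2.09 × 10^-5
Ka = x²/(1.17 − x) = 2.09 × 10^-5
Since Ka ≪ C₀, x ≈ √(Ka·C₀) = 4.94 × 10^-3 M.
Check: 0.42% ionized — well under 5%, approximation valid.
pH = −log[H+] = −log(4.94 × 10^-3) = 2.31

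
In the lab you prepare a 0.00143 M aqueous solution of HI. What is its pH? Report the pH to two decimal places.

HI is a strong acid and dissociates completely, so [H+] = 0.00143 M.
pH = -log(0.00143) = 2.84

pH = 2.84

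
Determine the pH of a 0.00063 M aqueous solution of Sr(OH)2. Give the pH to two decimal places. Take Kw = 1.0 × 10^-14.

pH = 11.10

Sr(OH)2 is a strong base (each formula unit releases 2 OH-); [OH-] = 0.00126 M.
pOH = -log(0.00126) = 2.90
pH = 14.00 - 2.90 = 11.10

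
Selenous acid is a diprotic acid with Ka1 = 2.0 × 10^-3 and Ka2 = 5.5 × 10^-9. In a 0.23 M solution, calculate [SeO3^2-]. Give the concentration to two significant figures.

First ionization gives [H+] ≈ [HSeO3-] = 2.05 × 10^-2 M.
Second step: Ka2 = [H+][SeO3^2-]/[HSeO3-] ≈ [SeO3^2-] (since [H+] ≈ [HSeO3-]).
So [SeO3^2-] ≈ Ka2.

5.5 × 10^-9 M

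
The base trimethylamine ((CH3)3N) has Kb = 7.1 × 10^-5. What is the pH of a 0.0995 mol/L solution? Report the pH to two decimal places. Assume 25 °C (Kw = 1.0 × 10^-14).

(CH3)3N + H2O ⇌ (CH3)3NH+ + OH-
Kb = [OH-]²/(0.0995 − [OH-]) = 7.1 × 10^-5
Assume [OH-] ≪ 0.0995: [OH-] ≈ √(7.1 × 10^-5 × 0.0995) = 2.66 × 10^-3 M
([OH-]/C₀ = 2.7% < 5%, so the approximation holds.)
pOH = −log(2.66 × 10^-3) = 2.58; pH = 14.00 − 2.58 = 11.42

pH = 11.42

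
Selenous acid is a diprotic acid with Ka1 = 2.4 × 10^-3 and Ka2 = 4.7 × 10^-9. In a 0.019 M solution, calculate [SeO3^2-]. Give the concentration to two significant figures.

First ionization gives [H+] ≈ [HSeO3-] = 5.66 × 10^-3 M.
Second step: Ka2 = [H+][SeO3^2-]/[HSeO3-] ≈ [SeO3^2-] (since [H+] ≈ [HSeO3-]).
So [SeO3^2-] ≈ Ka2.

4.7 × 10^-9 M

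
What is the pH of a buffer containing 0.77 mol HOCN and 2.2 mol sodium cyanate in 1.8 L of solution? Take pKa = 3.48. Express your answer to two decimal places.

pH = 3.94

pH = pKa + log([A⁻]/[HA]) = 3.48 + log(2.2/0.77)
pH = 3.48 + (+0.456) = 3.94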